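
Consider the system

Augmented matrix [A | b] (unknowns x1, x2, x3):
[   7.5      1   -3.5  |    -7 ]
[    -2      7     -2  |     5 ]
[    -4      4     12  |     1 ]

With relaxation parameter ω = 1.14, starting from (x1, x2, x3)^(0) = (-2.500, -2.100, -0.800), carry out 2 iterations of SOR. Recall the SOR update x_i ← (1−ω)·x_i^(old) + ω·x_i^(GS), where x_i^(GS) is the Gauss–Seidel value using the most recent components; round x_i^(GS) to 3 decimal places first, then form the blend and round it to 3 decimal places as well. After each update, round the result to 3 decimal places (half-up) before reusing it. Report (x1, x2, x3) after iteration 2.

(-1.211, 0.232, -0.408)

Iteration 1:
  x1: GS value = (-7 - (1)·-2.100 - (-3.5)·-0.800) / (7.5) = -1.027;  x1 ← (1−ω)·-2.500 + ω·-1.027 = -0.821
  x2: GS value = (5 - (-2)·-0.821 - (-2)·-0.800) / (7) = 0.251;  x2 ← (1−ω)·-2.100 + ω·0.251 = 0.580
  x3: GS value = (1 - (-4)·-0.821 - (4)·0.580) / (12) = -0.384;  x3 ← (1−ω)·-0.800 + ω·-0.384 = -0.326
Iteration 2:
  x1: GS value = (-7 - (1)·0.580 - (-3.5)·-0.326) / (7.5) = -1.163;  x1 ← (1−ω)·-0.821 + ω·-1.163 = -1.211
  x2: GS value = (5 - (-2)·-1.211 - (-2)·-0.326) / (7) = 0.275;  x2 ← (1−ω)·0.580 + ω·0.275 = 0.232
  x3: GS value = (1 - (-4)·-1.211 - (4)·0.232) / (12) = -0.398;  x3 ← (1−ω)·-0.326 + ω·-0.398 = -0.408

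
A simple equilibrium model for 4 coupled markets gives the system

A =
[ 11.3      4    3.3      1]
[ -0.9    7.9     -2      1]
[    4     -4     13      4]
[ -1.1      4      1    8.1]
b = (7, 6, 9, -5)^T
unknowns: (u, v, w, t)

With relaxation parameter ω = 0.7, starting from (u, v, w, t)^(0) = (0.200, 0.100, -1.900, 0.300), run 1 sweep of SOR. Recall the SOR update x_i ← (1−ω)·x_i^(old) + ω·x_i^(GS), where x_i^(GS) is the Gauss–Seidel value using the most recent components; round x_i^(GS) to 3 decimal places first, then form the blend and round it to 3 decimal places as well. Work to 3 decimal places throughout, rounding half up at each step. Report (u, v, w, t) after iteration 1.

Iteration 1:
  u: GS value = (7 - (4)·0.100 - (3.3)·-1.900 - (1)·0.300) / (11.3) = 1.112;  u ← (1−ω)·0.200 + ω·1.112 = 0.838
  v: GS value = (6 - (-0.9)·0.838 - (-2)·-1.900 - (1)·0.300) / (7.9) = 0.336;  v ← (1−ω)·0.100 + ω·0.336 = 0.265
  w: GS value = (9 - (4)·0.838 - (-4)·0.265 - (4)·0.300) / (13) = 0.424;  w ← (1−ω)·-1.900 + ω·0.424 = -0.273
  t: GS value = (-5 - (-1.1)·0.838 - (4)·0.265 - (1)·-0.273) / (8.1) = -0.601;  t ← (1−ω)·0.300 + ω·-0.601 = -0.331

(0.838, 0.265, -0.273, -0.331)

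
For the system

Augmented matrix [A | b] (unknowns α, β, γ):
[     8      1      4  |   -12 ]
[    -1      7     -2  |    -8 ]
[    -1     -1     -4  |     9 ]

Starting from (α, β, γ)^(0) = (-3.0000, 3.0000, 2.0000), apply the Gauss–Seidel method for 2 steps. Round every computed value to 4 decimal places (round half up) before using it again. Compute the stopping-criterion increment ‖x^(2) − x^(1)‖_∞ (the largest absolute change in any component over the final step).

Iteration 1:
  α = (-12 - (1)·3.0000 - (4)·2.0000) / (8) = -2.8750
  β = (-8 - (-1)·-2.8750 - (-2)·2.0000) / (7) = -0.9821
  γ = (9 - (-1)·-2.8750 - (-1)·-0.9821) / (-4) = -1.2857
Iteration 2:
  α = (-12 - (1)·-0.9821 - (4)·-1.2857) / (8) = -0.7344
  β = (-8 - (-1)·-0.7344 - (-2)·-1.2857) / (7) = -1.6151
  γ = (9 - (-1)·-0.7344 - (-1)·-1.6151) / (-4) = -1.6626
Change: (2.1406, -0.6330, -0.3769) → max |·| = 2.1406

2.1406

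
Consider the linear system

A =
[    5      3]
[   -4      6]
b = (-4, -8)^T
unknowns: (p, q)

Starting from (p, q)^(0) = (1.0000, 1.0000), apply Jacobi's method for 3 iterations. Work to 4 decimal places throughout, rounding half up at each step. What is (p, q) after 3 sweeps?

(0.5600, -1.6000)

Iteration 1:
  p = (-4 - (3)·1.0000) / (5) = -1.4000
  q = (-8 - (-4)·1.0000) / (6) = -0.6667
Iteration 2:
  p = (-4 - (3)·-0.6667) / (5) = -0.4000
  q = (-8 - (-4)·-1.4000) / (6) = -2.2667
Iteration 3:
  p = (-4 - (3)·-2.2667) / (5) = 0.5600
  q = (-8 - (-4)·-0.4000) / (6) = -1.6000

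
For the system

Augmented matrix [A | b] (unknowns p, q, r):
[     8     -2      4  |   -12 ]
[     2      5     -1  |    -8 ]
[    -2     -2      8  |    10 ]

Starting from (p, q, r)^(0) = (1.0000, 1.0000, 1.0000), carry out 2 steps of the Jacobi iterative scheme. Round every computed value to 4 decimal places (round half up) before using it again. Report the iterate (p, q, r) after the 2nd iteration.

Iteration 1:
  p = (-12 - (-2)·1.0000 - (4)·1.0000) / (8) = -1.7500
  q = (-8 - (2)·1.0000 - (-1)·1.0000) / (5) = -1.8000
  r = (10 - (-2)·1.0000 - (-2)·1.0000) / (8) = 1.7500
Iteration 2:
  p = (-12 - (-2)·-1.8000 - (4)·1.7500) / (8) = -2.8250
  q = (-8 - (2)·-1.7500 - (-1)·1.7500) / (5) = -0.5500
  r = (10 - (-2)·-1.7500 - (-2)·-1.8000) / (8) = 0.3625

(-2.8250, -0.5500, 0.3625)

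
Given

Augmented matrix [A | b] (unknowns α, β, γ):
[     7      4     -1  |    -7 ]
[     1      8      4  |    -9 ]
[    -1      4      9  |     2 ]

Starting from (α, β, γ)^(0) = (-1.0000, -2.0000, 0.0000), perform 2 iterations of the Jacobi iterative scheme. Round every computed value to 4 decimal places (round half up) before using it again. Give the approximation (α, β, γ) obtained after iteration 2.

(-0.2857, -1.6429, 0.6825)

Iteration 1:
  α = (-7 - (4)·-2.0000 - (-1)·0.0000) / (7) = 0.1429
  β = (-9 - (1)·-1.0000 - (4)·0.0000) / (8) = -1.0000
  γ = (2 - (-1)·-1.0000 - (4)·-2.0000) / (9) = 1.0000
Iteration 2:
  α = (-7 - (4)·-1.0000 - (-1)·1.0000) / (7) = -0.2857
  β = (-9 - (1)·0.1429 - (4)·1.0000) / (8) = -1.6429
  γ = (2 - (-1)·0.1429 - (4)·-1.0000) / (9) = 0.6825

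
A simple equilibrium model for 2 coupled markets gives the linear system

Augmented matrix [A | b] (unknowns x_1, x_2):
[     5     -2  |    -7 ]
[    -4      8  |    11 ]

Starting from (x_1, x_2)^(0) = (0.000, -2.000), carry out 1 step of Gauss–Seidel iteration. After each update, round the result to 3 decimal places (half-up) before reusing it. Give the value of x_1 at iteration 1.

Iteration 1:
  x_1 = (-7 - (-2)·-2.000) / (5) = -2.200
  x_2 = (11 - (-4)·-2.200) / (8) = 0.275

-2.200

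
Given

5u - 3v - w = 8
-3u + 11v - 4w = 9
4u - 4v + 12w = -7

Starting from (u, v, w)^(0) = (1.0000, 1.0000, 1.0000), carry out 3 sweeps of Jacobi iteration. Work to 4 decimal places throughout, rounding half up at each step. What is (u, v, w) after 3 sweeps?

(2.1767, 1.1340, -0.9485)

Iteration 1:
  u = (8 - (-3)·1.0000 - (-1)·1.0000) / (5) = 2.4000
  v = (9 - (-3)·1.0000 - (-4)·1.0000) / (11) = 1.4545
  w = (-7 - (4)·1.0000 - (-4)·1.0000) / (12) = -0.5833
Iteration 2:
  u = (8 - (-3)·1.4545 - (-1)·-0.5833) / (5) = 2.3560
  v = (9 - (-3)·2.4000 - (-4)·-0.5833) / (11) = 1.2606
  w = (-7 - (4)·2.4000 - (-4)·1.4545) / (12) = -0.8985
Iteration 3:
  u = (8 - (-3)·1.2606 - (-1)·-0.8985) / (5) = 2.1767
  v = (9 - (-3)·2.3560 - (-4)·-0.8985) / (11) = 1.1340
  w = (-7 - (4)·2.3560 - (-4)·1.2606) / (12) = -0.9485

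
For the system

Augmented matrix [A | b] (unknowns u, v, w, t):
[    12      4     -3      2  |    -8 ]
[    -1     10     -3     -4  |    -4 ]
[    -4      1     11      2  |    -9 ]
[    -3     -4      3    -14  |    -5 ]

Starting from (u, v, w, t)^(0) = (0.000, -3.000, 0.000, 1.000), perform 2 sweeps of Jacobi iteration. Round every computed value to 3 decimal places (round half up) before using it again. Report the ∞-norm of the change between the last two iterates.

Iteration 1:
  u = (-8 - (4)·-3.000 - (-3)·0.000 - (2)·1.000) / (12) = 0.167
  v = (-4 - (-1)·0.000 - (-3)·0.000 - (-4)·1.000) / (10) = 0.000
  w = (-9 - (-4)·0.000 - (1)·-3.000 - (2)·1.000) / (11) = -0.727
  t = (-5 - (-3)·0.000 - (-4)·-3.000 - (3)·0.000) / (-14) = 1.214
Iteration 2:
  u = (-8 - (4)·0.000 - (-3)·-0.727 - (2)·1.214) / (12) = -1.051
  v = (-4 - (-1)·0.167 - (-3)·-0.727 - (-4)·1.214) / (10) = -0.116
  w = (-9 - (-4)·0.167 - (1)·0.000 - (2)·1.214) / (11) = -0.978
  t = (-5 - (-3)·0.167 - (-4)·0.000 - (3)·-0.727) / (-14) = 0.166
Change: (-1.218, -0.116, -0.251, -1.048) → max |·| = 1.218

1.218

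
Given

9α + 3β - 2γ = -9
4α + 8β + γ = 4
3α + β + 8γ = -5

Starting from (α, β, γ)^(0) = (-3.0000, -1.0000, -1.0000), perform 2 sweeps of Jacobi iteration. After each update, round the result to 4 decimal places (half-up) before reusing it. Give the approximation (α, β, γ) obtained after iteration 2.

(-1.5694, 0.8663, -0.5573)

Iteration 1:
  α = (-9 - (3)·-1.0000 - (-2)·-1.0000) / (9) = -0.8889
  β = (4 - (4)·-3.0000 - (1)·-1.0000) / (8) = 2.1250
  γ = (-5 - (3)·-3.0000 - (1)·-1.0000) / (8) = 0.6250
Iteration 2:
  α = (-9 - (3)·2.1250 - (-2)·0.6250) / (9) = -1.5694
  β = (4 - (4)·-0.8889 - (1)·0.6250) / (8) = 0.8663
  γ = (-5 - (3)·-0.8889 - (1)·2.1250) / (8) = -0.5573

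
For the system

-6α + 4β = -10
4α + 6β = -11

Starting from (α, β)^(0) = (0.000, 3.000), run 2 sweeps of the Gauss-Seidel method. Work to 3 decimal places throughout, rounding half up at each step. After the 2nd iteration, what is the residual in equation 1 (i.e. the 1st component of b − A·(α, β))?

-12.938

Iteration 1:
  α = (-10 - (4)·3.000) / (-6) = 3.667
  β = (-11 - (4)·3.667) / (6) = -4.278
Iteration 2:
  α = (-10 - (4)·-4.278) / (-6) = -1.185
  β = (-11 - (4)·-1.185) / (6) = -1.043
Residual b − A·x = (-12.938, -0.002)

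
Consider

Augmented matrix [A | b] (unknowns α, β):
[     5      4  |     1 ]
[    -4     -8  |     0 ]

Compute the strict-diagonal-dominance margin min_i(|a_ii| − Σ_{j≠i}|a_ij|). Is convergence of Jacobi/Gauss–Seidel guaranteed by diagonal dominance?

row 1: |5| − (4) = 1
row 2: |-8| − (4) = 4
minimum over rows = 1 → strictly diagonally dominant (convergence guaranteed)

1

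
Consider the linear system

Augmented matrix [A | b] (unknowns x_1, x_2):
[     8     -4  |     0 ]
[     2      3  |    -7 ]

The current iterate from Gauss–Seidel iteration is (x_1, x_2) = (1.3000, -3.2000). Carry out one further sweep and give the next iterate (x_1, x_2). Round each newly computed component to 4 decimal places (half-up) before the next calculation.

(-1.6000, -1.2667)

One sweep:
  x_1 = (0 - (-4)·-3.2000) / (8) = -1.6000
  x_2 = (-7 - (2)·-1.6000) / (3) = -1.2667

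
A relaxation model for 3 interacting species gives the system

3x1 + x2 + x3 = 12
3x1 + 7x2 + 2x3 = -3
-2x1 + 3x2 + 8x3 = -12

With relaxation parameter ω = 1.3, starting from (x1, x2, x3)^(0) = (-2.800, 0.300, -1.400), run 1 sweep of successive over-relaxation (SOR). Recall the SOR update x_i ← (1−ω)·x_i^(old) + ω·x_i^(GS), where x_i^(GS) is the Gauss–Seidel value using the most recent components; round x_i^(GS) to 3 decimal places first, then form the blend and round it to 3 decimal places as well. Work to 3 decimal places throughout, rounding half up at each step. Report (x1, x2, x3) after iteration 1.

(6.517, -3.759, 2.421)

Iteration 1:
  x1: GS value = (12 - (1)·0.300 - (1)·-1.400) / (3) = 4.367;  x1 ← (1−ω)·-2.800 + ω·4.367 = 6.517
  x2: GS value = (-3 - (3)·6.517 - (2)·-1.400) / (7) = -2.822;  x2 ← (1−ω)·0.300 + ω·-2.822 = -3.759
  x3: GS value = (-12 - (-2)·6.517 - (3)·-3.759) / (8) = 1.539;  x3 ← (1−ω)·-1.400 + ω·1.539 = 2.421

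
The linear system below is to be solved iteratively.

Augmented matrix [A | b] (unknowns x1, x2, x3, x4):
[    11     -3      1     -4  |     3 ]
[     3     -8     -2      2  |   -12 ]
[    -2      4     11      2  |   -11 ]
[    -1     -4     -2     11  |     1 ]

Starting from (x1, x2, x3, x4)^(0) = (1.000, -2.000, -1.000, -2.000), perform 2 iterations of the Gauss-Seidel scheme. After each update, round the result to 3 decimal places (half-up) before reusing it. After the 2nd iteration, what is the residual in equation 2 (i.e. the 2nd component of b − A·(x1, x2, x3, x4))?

Iteration 1:
  x1 = (3 - (-3)·-2.000 - (1)·-1.000 - (-4)·-2.000) / (11) = -0.909
  x2 = (-12 - (3)·-0.909 - (-2)·-1.000 - (2)·-2.000) / (-8) = 0.909
  x3 = (-11 - (-2)·-0.909 - (4)·0.909 - (2)·-2.000) / (11) = -1.132
  x4 = (1 - (-1)·-0.909 - (-4)·0.909 - (-2)·-1.132) / (11) = 0.133
Iteration 2:
  x1 = (3 - (-3)·0.909 - (1)·-1.132 - (-4)·0.133) / (11) = 0.672
  x2 = (-12 - (3)·0.672 - (-2)·-1.132 - (2)·0.133) / (-8) = 2.068
  x3 = (-11 - (-2)·0.672 - (4)·2.068 - (2)·0.133) / (11) = -1.654
  x4 = (1 - (-1)·0.672 - (-4)·2.068 - (-2)·-1.654) / (11) = 0.603
Residual b − A·x = (5.878, -1.986, -0.940, 0.003)

-1.986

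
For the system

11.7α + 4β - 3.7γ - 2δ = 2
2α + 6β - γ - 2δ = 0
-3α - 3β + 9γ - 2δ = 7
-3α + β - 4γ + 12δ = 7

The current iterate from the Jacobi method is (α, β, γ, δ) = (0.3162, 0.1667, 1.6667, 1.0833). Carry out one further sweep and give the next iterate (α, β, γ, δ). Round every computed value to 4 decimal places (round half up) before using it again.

(0.8262, 0.5335, 1.1795, 1.2041)

One sweep:
  α = (2 - (4)·0.1667 - (-3.7)·1.6667 - (-2)·1.0833) / (11.7) = 0.8262
  β = (0 - (2)·0.3162 - (-1)·1.6667 - (-2)·1.0833) / (6) = 0.5335
  γ = (7 - (-3)·0.3162 - (-3)·0.1667 - (-2)·1.0833) / (9) = 1.1795
  δ = (7 - (-3)·0.3162 - (1)·0.1667 - (-4)·1.6667) / (12) = 1.2041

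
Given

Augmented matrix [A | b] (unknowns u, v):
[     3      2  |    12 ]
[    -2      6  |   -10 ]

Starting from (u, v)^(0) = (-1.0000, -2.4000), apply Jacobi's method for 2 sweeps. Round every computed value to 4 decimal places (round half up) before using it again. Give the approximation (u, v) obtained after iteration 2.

(5.3333, 0.2000)

Iteration 1:
  u = (12 - (2)·-2.4000) / (3) = 5.6000
  v = (-10 - (-2)·-1.0000) / (6) = -2.0000
Iteration 2:
  u = (12 - (2)·-2.0000) / (3) = 5.3333
  v = (-10 - (-2)·5.6000) / (6) = 0.2000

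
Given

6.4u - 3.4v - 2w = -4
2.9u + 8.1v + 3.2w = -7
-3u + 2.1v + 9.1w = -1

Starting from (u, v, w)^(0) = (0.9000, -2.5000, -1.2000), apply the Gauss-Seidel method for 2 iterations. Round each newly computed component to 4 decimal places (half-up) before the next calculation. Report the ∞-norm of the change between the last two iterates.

Iteration 1:
  u = (-4 - (-3.4)·-2.5000 - (-2)·-1.2000) / (6.4) = -2.3281
  v = (-7 - (2.9)·-2.3281 - (3.2)·-1.2000) / (8.1) = 0.4434
  w = (-1 - (-3)·-2.3281 - (2.1)·0.4434) / (9.1) = -0.9797
Iteration 2:
  u = (-4 - (-3.4)·0.4434 - (-2)·-0.9797) / (6.4) = -0.6956
  v = (-7 - (2.9)·-0.6956 - (3.2)·-0.9797) / (8.1) = -0.2281
  w = (-1 - (-3)·-0.6956 - (2.1)·-0.2281) / (9.1) = -0.2866
Change: (1.6325, -0.6715, 0.6931) → max |·| = 1.6325

1.6325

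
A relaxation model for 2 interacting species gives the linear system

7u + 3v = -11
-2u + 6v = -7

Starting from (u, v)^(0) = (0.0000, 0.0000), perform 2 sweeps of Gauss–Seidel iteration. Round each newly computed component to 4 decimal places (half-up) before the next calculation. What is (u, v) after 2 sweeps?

Iteration 1:
  u = (-11 - (3)·0.0000) / (7) = -1.5714
  v = (-7 - (-2)·-1.5714) / (6) = -1.6905
Iteration 2:
  u = (-11 - (3)·-1.6905) / (7) = -0.8469
  v = (-7 - (-2)·-0.8469) / (6) = -1.4490

(-0.8469, -1.4490)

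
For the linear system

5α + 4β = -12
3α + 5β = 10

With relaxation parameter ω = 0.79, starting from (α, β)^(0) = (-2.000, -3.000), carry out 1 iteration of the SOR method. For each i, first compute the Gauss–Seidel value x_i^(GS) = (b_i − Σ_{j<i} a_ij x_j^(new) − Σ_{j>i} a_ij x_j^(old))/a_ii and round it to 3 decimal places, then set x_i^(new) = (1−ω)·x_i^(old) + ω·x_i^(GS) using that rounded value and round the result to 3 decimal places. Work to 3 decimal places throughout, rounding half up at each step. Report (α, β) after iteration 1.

Iteration 1:
  α: GS value = (-12 - (4)·-3.000) / (5) = 0.000;  α ← (1−ω)·-2.000 + ω·0.000 = -0.420
  β: GS value = (10 - (3)·-0.420) / (5) = 2.252;  β ← (1−ω)·-3.000 + ω·2.252 = 1.149

(-0.420, 1.149)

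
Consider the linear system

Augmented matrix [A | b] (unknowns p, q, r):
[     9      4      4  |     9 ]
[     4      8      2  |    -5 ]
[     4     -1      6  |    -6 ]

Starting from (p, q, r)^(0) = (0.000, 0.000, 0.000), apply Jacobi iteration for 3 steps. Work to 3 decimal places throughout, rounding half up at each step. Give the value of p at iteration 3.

2.176

Iteration 1:
  p = (9 - (4)·0.000 - (4)·0.000) / (9) = 1.000
  q = (-5 - (4)·0.000 - (2)·0.000) / (8) = -0.625
  r = (-6 - (4)·0.000 - (-1)·0.000) / (6) = -1.000
Iteration 2:
  p = (9 - (4)·-0.625 - (4)·-1.000) / (9) = 1.722
  q = (-5 - (4)·1.000 - (2)·-1.000) / (8) = -0.875
  r = (-6 - (4)·1.000 - (-1)·-0.625) / (6) = -1.771
Iteration 3:
  p = (9 - (4)·-0.875 - (4)·-1.771) / (9) = 2.176
  q = (-5 - (4)·1.722 - (2)·-1.771) / (8) = -1.043
  r = (-6 - (4)·1.722 - (-1)·-0.875) / (6) = -2.294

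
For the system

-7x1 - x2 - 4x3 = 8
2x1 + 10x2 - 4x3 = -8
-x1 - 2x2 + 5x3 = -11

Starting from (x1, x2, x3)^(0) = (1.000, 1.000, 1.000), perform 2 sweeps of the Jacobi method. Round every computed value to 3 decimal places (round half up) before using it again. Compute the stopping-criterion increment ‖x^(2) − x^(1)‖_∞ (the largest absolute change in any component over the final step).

1.714

Iteration 1:
  x1 = (8 - (-1)·1.000 - (-4)·1.000) / (-7) = -1.857
  x2 = (-8 - (2)·1.000 - (-4)·1.000) / (10) = -0.600
  x3 = (-11 - (-1)·1.000 - (-2)·1.000) / (5) = -1.600
Iteration 2:
  x1 = (8 - (-1)·-0.600 - (-4)·-1.600) / (-7) = -0.143
  x2 = (-8 - (2)·-1.857 - (-4)·-1.600) / (10) = -1.069
  x3 = (-11 - (-1)·-1.857 - (-2)·-0.600) / (5) = -2.811
Change: (1.714, -0.469, -1.211) → max |·| = 1.714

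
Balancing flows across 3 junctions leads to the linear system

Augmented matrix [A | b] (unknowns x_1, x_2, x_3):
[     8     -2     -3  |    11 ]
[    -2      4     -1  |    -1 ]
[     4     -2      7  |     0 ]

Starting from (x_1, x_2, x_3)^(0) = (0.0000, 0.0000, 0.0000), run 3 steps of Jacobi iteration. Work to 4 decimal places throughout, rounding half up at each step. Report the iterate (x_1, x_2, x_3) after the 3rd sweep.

Iteration 1:
  x_1 = (11 - (-2)·0.0000 - (-3)·0.0000) / (8) = 1.3750
  x_2 = (-1 - (-2)·0.0000 - (-1)·0.0000) / (4) = -0.2500
  x_3 = (0 - (4)·0.0000 - (-2)·0.0000) / (7) = 0.0000
Iteration 2:
  x_1 = (11 - (-2)·-0.2500 - (-3)·0.0000) / (8) = 1.3125
  x_2 = (-1 - (-2)·1.3750 - (-1)·0.0000) / (4) = 0.4375
  x_3 = (0 - (4)·1.3750 - (-2)·-0.2500) / (7) = -0.8571
Iteration 3:
  x_1 = (11 - (-2)·0.4375 - (-3)·-0.8571) / (8) = 1.1630
  x_2 = (-1 - (-2)·1.3125 - (-1)·-0.8571) / (4) = 0.1920
  x_3 = (0 - (4)·1.3125 - (-2)·0.4375) / (7) = -0.6250

(1.1630, 0.1920, -0.6250)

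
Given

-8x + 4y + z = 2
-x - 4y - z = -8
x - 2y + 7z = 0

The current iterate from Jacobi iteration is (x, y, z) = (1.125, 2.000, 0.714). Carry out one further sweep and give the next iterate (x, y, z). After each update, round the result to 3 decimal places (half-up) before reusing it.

(0.839, 1.540, 0.411)

One sweep:
  x = (2 - (4)·2.000 - (1)·0.714) / (-8) = 0.839
  y = (-8 - (-1)·1.125 - (-1)·0.714) / (-4) = 1.540
  z = (0 - (1)·1.125 - (-2)·2.000) / (7) = 0.411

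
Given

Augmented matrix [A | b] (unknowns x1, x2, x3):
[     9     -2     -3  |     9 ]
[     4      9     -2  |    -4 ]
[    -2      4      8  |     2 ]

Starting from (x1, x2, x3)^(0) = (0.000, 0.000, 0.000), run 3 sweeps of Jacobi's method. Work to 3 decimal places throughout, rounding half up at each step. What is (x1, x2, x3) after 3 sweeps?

Iteration 1:
  x1 = (9 - (-2)·0.000 - (-3)·0.000) / (9) = 1.000
  x2 = (-4 - (4)·0.000 - (-2)·0.000) / (9) = -0.444
  x3 = (2 - (-2)·0.000 - (4)·0.000) / (8) = 0.250
Iteration 2:
  x1 = (9 - (-2)·-0.444 - (-3)·0.250) / (9) = 0.985
  x2 = (-4 - (4)·1.000 - (-2)·0.250) / (9) = -0.833
  x3 = (2 - (-2)·1.000 - (4)·-0.444) / (8) = 0.722
Iteration 3:
  x1 = (9 - (-2)·-0.833 - (-3)·0.722) / (9) = 1.056
  x2 = (-4 - (4)·0.985 - (-2)·0.722) / (9) = -0.722
  x3 = (2 - (-2)·0.985 - (4)·-0.833) / (8) = 0.913

(1.056, -0.722, 0.913)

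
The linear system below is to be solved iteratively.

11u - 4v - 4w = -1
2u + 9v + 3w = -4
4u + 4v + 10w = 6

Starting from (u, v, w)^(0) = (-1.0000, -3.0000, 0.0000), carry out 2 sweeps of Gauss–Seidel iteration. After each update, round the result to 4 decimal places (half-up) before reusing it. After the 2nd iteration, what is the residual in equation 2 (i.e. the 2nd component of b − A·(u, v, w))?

0.8867

Iteration 1:
  u = (-1 - (-4)·-3.0000 - (-4)·0.0000) / (11) = -1.1818
  v = (-4 - (2)·-1.1818 - (3)·0.0000) / (9) = -0.1818
  w = (6 - (4)·-1.1818 - (4)·-0.1818) / (10) = 1.1454
Iteration 2:
  u = (-1 - (-4)·-0.1818 - (-4)·1.1454) / (11) = 0.2595
  v = (-4 - (2)·0.2595 - (3)·1.1454) / (9) = -0.8839
  w = (6 - (4)·0.2595 - (4)·-0.8839) / (10) = 0.8498
Residual b − A·x = (-3.9909, 0.8867, -0.0004)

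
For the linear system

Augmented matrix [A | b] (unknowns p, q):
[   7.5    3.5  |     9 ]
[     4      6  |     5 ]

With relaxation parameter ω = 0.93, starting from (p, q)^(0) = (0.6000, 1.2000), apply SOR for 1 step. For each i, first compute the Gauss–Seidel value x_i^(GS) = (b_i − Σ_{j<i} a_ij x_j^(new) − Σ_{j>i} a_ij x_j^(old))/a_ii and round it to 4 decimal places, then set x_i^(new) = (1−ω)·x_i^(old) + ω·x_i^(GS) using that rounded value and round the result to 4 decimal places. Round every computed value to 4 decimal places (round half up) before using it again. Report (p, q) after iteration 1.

Iteration 1:
  p: GS value = (9 - (3.5)·1.2000) / (7.5) = 0.6400;  p ← (1−ω)·0.6000 + ω·0.6400 = 0.6372
  q: GS value = (5 - (4)·0.6372) / (6) = 0.4085;  q ← (1−ω)·1.2000 + ω·0.4085 = 0.4639

(0.6372, 0.4639)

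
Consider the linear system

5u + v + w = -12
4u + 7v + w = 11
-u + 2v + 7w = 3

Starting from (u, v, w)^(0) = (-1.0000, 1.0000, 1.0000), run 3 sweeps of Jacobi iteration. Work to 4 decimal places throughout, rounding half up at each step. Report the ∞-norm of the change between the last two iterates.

0.3346

Iteration 1:
  u = (-12 - (1)·1.0000 - (1)·1.0000) / (5) = -2.8000
  v = (11 - (4)·-1.0000 - (1)·1.0000) / (7) = 2.0000
  w = (3 - (-1)·-1.0000 - (2)·1.0000) / (7) = 0.0000
Iteration 2:
  u = (-12 - (1)·2.0000 - (1)·0.0000) / (5) = -2.8000
  v = (11 - (4)·-2.8000 - (1)·0.0000) / (7) = 3.1714
  w = (3 - (-1)·-2.8000 - (2)·2.0000) / (7) = -0.5429
Iteration 3:
  u = (-12 - (1)·3.1714 - (1)·-0.5429) / (5) = -2.9257
  v = (11 - (4)·-2.8000 - (1)·-0.5429) / (7) = 3.2490
  w = (3 - (-1)·-2.8000 - (2)·3.1714) / (7) = -0.8775
Change: (-0.1257, 0.0776, -0.3346) → max |·| = 0.3346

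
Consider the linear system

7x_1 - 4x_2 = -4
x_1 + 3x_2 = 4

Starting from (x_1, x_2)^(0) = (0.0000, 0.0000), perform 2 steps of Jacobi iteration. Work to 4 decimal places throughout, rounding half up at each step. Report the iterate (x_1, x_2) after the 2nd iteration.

Iteration 1:
  x_1 = (-4 - (-4)·0.0000) / (7) = -0.5714
  x_2 = (4 - (1)·0.0000) / (3) = 1.3333
Iteration 2:
  x_1 = (-4 - (-4)·1.3333) / (7) = 0.1905
  x_2 = (4 - (1)·-0.5714) / (3) = 1.5238

(0.1905, 1.5238)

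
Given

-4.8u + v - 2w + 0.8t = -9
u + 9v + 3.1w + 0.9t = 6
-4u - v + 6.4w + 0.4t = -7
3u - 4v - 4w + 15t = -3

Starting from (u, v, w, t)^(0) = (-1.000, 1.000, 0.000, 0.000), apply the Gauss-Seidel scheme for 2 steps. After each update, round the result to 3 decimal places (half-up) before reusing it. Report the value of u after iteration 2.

1.779

Iteration 1:
  u = (-9 - (1)·1.000 - (-2)·0.000 - (0.8)·0.000) / (-4.8) = 2.083
  v = (6 - (1)·2.083 - (3.1)·0.000 - (0.9)·0.000) / (9) = 0.435
  w = (-7 - (-4)·2.083 - (-1)·0.435 - (0.4)·0.000) / (6.4) = 0.276
  t = (-3 - (3)·2.083 - (-4)·0.435 - (-4)·0.276) / (15) = -0.427
Iteration 2:
  u = (-9 - (1)·0.435 - (-2)·0.276 - (0.8)·-0.427) / (-4.8) = 1.779
  v = (6 - (1)·1.779 - (3.1)·0.276 - (0.9)·-0.427) / (9) = 0.417
  w = (-7 - (-4)·1.779 - (-1)·0.417 - (0.4)·-0.427) / (6.4) = 0.110
  t = (-3 - (3)·1.779 - (-4)·0.417 - (-4)·0.110) / (15) = -0.415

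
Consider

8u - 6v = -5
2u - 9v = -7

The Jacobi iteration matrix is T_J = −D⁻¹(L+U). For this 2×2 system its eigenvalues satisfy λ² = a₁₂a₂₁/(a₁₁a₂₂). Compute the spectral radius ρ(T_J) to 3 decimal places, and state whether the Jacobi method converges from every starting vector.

0.408

a₁₂a₂₁/(a₁₁a₂₂) = (-6)·(2) / ((8)·(-9)) = 0.166667
ρ = √|0.166667| = √0.166667 = 0.408
ρ < 1, so Jacobi converges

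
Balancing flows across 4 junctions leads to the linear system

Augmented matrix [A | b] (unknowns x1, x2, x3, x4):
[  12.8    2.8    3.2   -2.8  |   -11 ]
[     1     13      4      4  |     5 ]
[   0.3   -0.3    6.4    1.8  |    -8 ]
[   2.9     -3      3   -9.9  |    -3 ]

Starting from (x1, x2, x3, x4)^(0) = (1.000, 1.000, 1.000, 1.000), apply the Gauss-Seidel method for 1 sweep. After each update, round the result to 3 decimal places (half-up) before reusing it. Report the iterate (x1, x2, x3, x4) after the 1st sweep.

Iteration 1:
  x1 = (-11 - (2.8)·1.000 - (3.2)·1.000 - (-2.8)·1.000) / (12.8) = -1.109
  x2 = (5 - (1)·-1.109 - (4)·1.000 - (4)·1.000) / (13) = -0.145
  x3 = (-8 - (0.3)·-1.109 - (-0.3)·-0.145 - (1.8)·1.000) / (6.4) = -1.486
  x4 = (-3 - (2.9)·-1.109 - (-3)·-0.145 - (3)·-1.486) / (-9.9) = -0.428

(-1.109, -0.145, -1.486, -0.428)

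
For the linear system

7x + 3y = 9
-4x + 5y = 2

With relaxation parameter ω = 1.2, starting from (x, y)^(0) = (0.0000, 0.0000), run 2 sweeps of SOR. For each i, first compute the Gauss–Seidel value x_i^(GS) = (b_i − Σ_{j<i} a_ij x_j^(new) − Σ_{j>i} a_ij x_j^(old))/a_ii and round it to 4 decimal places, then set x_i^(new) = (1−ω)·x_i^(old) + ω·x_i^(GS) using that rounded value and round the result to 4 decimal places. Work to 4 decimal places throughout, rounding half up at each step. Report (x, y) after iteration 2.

(0.2258, 0.3045)

Iteration 1:
  x: GS value = (9 - (3)·0.0000) / (7) = 1.2857;  x ← (1−ω)·0.0000 + ω·1.2857 = 1.5428
  y: GS value = (2 - (-4)·1.5428) / (5) = 1.6342;  y ← (1−ω)·0.0000 + ω·1.6342 = 1.9610
Iteration 2:
  x: GS value = (9 - (3)·1.9610) / (7) = 0.4453;  x ← (1−ω)·1.5428 + ω·0.4453 = 0.2258
  y: GS value = (2 - (-4)·0.2258) / (5) = 0.5806;  y ← (1−ω)·1.9610 + ω·0.5806 = 0.3045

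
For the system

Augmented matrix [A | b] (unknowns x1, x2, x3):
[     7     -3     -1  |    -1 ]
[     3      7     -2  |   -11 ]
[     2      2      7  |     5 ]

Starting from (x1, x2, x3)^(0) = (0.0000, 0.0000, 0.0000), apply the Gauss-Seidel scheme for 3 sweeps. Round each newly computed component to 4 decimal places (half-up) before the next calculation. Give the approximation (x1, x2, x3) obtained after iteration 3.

(-0.3902, -1.0706, 1.1317)

Iteration 1:
  x1 = (-1 - (-3)·0.0000 - (-1)·0.0000) / (7) = -0.1429
  x2 = (-11 - (3)·-0.1429 - (-2)·0.0000) / (7) = -1.5102
  x3 = (5 - (2)·-0.1429 - (2)·-1.5102) / (7) = 1.1866
Iteration 2:
  x1 = (-1 - (-3)·-1.5102 - (-1)·1.1866) / (7) = -0.6206
  x2 = (-11 - (3)·-0.6206 - (-2)·1.1866) / (7) = -0.9664
  x3 = (5 - (2)·-0.6206 - (2)·-0.9664) / (7) = 1.1677
Iteration 3:
  x1 = (-1 - (-3)·-0.9664 - (-1)·1.1677) / (7) = -0.3902
  x2 = (-11 - (3)·-0.3902 - (-2)·1.1677) / (7) = -1.0706
  x3 = (5 - (2)·-0.3902 - (2)·-1.0706) / (7) = 1.1317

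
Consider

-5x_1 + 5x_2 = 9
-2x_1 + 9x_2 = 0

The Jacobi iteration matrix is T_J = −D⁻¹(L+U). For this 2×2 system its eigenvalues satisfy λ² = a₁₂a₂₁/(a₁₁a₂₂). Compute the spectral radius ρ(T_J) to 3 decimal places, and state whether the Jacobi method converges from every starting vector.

a₁₂a₂₁/(a₁₁a₂₂) = (5)·(-2) / ((-5)·(9)) = 0.222222
ρ = √|0.222222| = √0.222222 = 0.471
ρ < 1, so Jacobi converges

0.471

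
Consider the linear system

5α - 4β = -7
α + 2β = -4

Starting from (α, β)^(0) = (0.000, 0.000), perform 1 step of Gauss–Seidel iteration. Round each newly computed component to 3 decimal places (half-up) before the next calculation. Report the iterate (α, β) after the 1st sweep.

Iteration 1:
  α = (-7 - (-4)·0.000) / (5) = -1.400
  β = (-4 - (1)·-1.400) / (2) = -1.300

(-1.400, -1.300)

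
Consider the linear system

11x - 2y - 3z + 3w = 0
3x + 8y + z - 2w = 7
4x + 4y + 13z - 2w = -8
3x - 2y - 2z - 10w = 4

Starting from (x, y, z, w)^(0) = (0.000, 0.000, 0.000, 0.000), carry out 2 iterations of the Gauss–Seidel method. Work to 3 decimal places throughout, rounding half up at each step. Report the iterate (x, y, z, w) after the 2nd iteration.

Iteration 1:
  x = (0 - (-2)·0.000 - (-3)·0.000 - (3)·0.000) / (11) = 0.000
  y = (7 - (3)·0.000 - (1)·0.000 - (-2)·0.000) / (8) = 0.875
  z = (-8 - (4)·0.000 - (4)·0.875 - (-2)·0.000) / (13) = -0.885
  w = (4 - (3)·0.000 - (-2)·0.875 - (-2)·-0.885) / (-10) = -0.398
Iteration 2:
  x = (0 - (-2)·0.875 - (-3)·-0.885 - (3)·-0.398) / (11) = 0.026
  y = (7 - (3)·0.026 - (1)·-0.885 - (-2)·-0.398) / (8) = 0.876
  z = (-8 - (4)·0.026 - (4)·0.876 - (-2)·-0.398) / (13) = -0.954
  w = (4 - (3)·0.026 - (-2)·0.876 - (-2)·-0.954) / (-10) = -0.377

(0.026, 0.876, -0.954, -0.377)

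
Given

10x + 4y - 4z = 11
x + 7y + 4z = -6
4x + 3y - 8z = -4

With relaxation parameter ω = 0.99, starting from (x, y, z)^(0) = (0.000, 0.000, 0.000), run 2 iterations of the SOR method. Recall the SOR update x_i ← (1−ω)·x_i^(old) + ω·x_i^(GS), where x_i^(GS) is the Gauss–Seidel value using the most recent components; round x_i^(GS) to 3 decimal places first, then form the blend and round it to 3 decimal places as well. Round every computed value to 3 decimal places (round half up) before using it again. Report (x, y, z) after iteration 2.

(1.759, -1.481, 0.822)

Iteration 1:
  x: GS value = (11 - (4)·0.000 - (-4)·0.000) / (10) = 1.100;  x ← (1−ω)·0.000 + ω·1.100 = 1.089
  y: GS value = (-6 - (1)·1.089 - (4)·0.000) / (7) = -1.013;  y ← (1−ω)·0.000 + ω·-1.013 = -1.003
  z: GS value = (-4 - (4)·1.089 - (3)·-1.003) / (-8) = 0.668;  z ← (1−ω)·0.000 + ω·0.668 = 0.661
Iteration 2:
  x: GS value = (11 - (4)·-1.003 - (-4)·0.661) / (10) = 1.766;  x ← (1−ω)·1.089 + ω·1.766 = 1.759
  y: GS value = (-6 - (1)·1.759 - (4)·0.661) / (7) = -1.486;  y ← (1−ω)·-1.003 + ω·-1.486 = -1.481
  z: GS value = (-4 - (4)·1.759 - (3)·-1.481) / (-8) = 0.824;  z ← (1−ω)·0.661 + ω·0.824 = 0.822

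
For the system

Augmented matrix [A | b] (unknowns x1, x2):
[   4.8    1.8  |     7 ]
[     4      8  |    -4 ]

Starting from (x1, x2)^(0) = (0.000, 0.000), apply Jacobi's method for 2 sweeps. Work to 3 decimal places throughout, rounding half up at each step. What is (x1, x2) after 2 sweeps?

Iteration 1:
  x1 = (7 - (1.8)·0.000) / (4.8) = 1.458
  x2 = (-4 - (4)·0.000) / (8) = -0.500
Iteration 2:
  x1 = (7 - (1.8)·-0.500) / (4.8) = 1.646
  x2 = (-4 - (4)·1.458) / (8) = -1.229

(1.646, -1.229)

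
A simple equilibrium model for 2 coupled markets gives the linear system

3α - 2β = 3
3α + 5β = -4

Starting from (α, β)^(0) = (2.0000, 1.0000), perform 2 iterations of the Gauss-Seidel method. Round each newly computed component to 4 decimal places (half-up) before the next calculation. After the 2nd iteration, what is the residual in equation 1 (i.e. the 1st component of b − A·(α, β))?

2.2400

Iteration 1:
  α = (3 - (-2)·1.0000) / (3) = 1.6667
  β = (-4 - (3)·1.6667) / (5) = -1.8000
Iteration 2:
  α = (3 - (-2)·-1.8000) / (3) = -0.2000
  β = (-4 - (3)·-0.2000) / (5) = -0.6800
Residual b − A·x = (2.2400, 0.0000)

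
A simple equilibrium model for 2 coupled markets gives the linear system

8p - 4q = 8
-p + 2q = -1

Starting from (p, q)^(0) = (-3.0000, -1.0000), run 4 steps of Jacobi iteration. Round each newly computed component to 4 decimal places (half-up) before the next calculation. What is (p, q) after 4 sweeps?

Iteration 1:
  p = (8 - (-4)·-1.0000) / (8) = 0.5000
  q = (-1 - (-1)·-3.0000) / (2) = -2.0000
Iteration 2:
  p = (8 - (-4)·-2.0000) / (8) = 0.0000
  q = (-1 - (-1)·0.5000) / (2) = -0.2500
Iteration 3:
  p = (8 - (-4)·-0.2500) / (8) = 0.8750
  q = (-1 - (-1)·0.0000) / (2) = -0.5000
Iteration 4:
  p = (8 - (-4)·-0.5000) / (8) = 0.7500
  q = (-1 - (-1)·0.8750) / (2) = -0.0625

(0.7500, -0.0625)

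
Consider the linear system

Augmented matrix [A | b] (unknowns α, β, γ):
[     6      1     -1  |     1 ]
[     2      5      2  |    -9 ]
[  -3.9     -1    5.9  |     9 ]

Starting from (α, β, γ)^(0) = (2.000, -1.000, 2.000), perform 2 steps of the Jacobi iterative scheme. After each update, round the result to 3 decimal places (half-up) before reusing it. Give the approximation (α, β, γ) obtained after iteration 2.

Iteration 1:
  α = (1 - (1)·-1.000 - (-1)·2.000) / (6) = 0.667
  β = (-9 - (2)·2.000 - (2)·2.000) / (5) = -3.400
  γ = (9 - (-3.9)·2.000 - (-1)·-1.000) / (5.9) = 2.678
Iteration 2:
  α = (1 - (1)·-3.400 - (-1)·2.678) / (6) = 1.180
  β = (-9 - (2)·0.667 - (2)·2.678) / (5) = -3.138
  γ = (9 - (-3.9)·0.667 - (-1)·-3.400) / (5.9) = 1.390

(1.180, -3.138, 1.390)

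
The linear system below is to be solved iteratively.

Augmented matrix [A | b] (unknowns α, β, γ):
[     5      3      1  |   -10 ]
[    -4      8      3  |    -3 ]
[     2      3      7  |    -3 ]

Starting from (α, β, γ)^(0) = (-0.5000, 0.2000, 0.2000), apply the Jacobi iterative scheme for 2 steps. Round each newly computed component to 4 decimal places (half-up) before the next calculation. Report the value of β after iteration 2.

-1.3157

Iteration 1:
  α = (-10 - (3)·0.2000 - (1)·0.2000) / (5) = -2.1600
  β = (-3 - (-4)·-0.5000 - (3)·0.2000) / (8) = -0.7000
  γ = (-3 - (2)·-0.5000 - (3)·0.2000) / (7) = -0.3714
Iteration 2:
  α = (-10 - (3)·-0.7000 - (1)·-0.3714) / (5) = -1.5057
  β = (-3 - (-4)·-2.1600 - (3)·-0.3714) / (8) = -1.3157
  γ = (-3 - (2)·-2.1600 - (3)·-0.7000) / (7) = 0.4886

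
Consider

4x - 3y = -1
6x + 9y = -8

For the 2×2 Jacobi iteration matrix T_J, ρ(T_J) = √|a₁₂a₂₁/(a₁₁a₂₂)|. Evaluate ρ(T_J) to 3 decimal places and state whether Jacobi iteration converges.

0.707

a₁₂a₂₁/(a₁₁a₂₂) = (-3)·(6) / ((4)·(9)) = -0.500000
ρ = √|-0.500000| = √0.500000 = 0.707
ρ < 1, so Jacobi converges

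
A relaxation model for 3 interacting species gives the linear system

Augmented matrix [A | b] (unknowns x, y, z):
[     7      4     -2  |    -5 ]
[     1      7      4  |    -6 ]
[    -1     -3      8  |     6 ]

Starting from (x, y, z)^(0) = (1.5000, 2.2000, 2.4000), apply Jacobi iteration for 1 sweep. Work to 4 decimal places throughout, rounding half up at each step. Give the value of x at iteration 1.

-1.2857

Iteration 1:
  x = (-5 - (4)·2.2000 - (-2)·2.4000) / (7) = -1.2857
  y = (-6 - (1)·1.5000 - (4)·2.4000) / (7) = -2.4429
  z = (6 - (-1)·1.5000 - (-3)·2.2000) / (8) = 1.7625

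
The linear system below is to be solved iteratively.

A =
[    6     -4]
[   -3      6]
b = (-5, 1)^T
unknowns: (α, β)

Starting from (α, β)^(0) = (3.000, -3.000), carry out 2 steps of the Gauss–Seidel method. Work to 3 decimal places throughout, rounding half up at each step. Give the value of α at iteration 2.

Iteration 1:
  α = (-5 - (-4)·-3.000) / (6) = -2.833
  β = (1 - (-3)·-2.833) / (6) = -1.250
Iteration 2:
  α = (-5 - (-4)·-1.250) / (6) = -1.667
  β = (1 - (-3)·-1.667) / (6) = -0.667

-1.667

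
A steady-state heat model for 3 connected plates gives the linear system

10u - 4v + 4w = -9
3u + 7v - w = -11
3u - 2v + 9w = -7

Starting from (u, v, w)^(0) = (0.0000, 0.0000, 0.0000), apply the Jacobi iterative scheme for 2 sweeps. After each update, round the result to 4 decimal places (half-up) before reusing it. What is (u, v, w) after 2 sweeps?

(-1.2174, -1.2968, -0.8270)

Iteration 1:
  u = (-9 - (-4)·0.0000 - (4)·0.0000) / (10) = -0.9000
  v = (-11 - (3)·0.0000 - (-1)·0.0000) / (7) = -1.5714
  w = (-7 - (3)·0.0000 - (-2)·0.0000) / (9) = -0.7778
Iteration 2:
  u = (-9 - (-4)·-1.5714 - (4)·-0.7778) / (10) = -1.2174
  v = (-11 - (3)·-0.9000 - (-1)·-0.7778) / (7) = -1.2968
  w = (-7 - (3)·-0.9000 - (-2)·-1.5714) / (9) = -0.8270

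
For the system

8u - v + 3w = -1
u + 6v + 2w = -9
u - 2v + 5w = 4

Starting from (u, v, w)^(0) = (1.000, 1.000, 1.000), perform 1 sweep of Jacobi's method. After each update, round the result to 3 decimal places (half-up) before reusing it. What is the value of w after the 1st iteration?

1.000

Iteration 1:
  u = (-1 - (-1)·1.000 - (3)·1.000) / (8) = -0.375
  v = (-9 - (1)·1.000 - (2)·1.000) / (6) = -2.000
  w = (4 - (1)·1.000 - (-2)·1.000) / (5) = 1.000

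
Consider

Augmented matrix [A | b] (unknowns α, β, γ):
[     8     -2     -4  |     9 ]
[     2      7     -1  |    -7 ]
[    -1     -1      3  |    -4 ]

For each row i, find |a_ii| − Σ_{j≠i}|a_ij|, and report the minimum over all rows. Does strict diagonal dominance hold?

1

row 1: |8| − (2+4) = 2
row 2: |7| − (2+1) = 4
row 3: |3| − (1+1) = 1
minimum over rows = 1 → strictly diagonally dominant (convergence guaranteed)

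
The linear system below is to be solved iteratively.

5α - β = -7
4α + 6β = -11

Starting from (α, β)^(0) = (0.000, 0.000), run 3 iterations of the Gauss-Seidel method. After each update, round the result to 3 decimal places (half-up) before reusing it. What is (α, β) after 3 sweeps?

(-1.556, -0.796)

Iteration 1:
  α = (-7 - (-1)·0.000) / (5) = -1.400
  β = (-11 - (4)·-1.400) / (6) = -0.900
Iteration 2:
  α = (-7 - (-1)·-0.900) / (5) = -1.580
  β = (-11 - (4)·-1.580) / (6) = -0.780
Iteration 3:
  α = (-7 - (-1)·-0.780) / (5) = -1.556
  β = (-11 - (4)·-1.556) / (6) = -0.796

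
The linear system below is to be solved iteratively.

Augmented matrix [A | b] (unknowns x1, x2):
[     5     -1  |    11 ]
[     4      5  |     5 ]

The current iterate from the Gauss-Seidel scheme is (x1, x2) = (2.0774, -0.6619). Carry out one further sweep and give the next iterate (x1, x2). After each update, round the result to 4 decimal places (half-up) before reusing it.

One sweep:
  x1 = (11 - (-1)·-0.6619) / (5) = 2.0676
  x2 = (5 - (4)·2.0676) / (5) = -0.6541

(2.0676, -0.6541)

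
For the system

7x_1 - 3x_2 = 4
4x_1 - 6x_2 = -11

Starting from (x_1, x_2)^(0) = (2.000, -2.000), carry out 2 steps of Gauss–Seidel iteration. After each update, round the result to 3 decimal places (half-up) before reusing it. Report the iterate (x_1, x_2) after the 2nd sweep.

Iteration 1:
  x_1 = (4 - (-3)·-2.000) / (7) = -0.286
  x_2 = (-11 - (4)·-0.286) / (-6) = 1.643
Iteration 2:
  x_1 = (4 - (-3)·1.643) / (7) = 1.276
  x_2 = (-11 - (4)·1.276) / (-6) = 2.684

(1.276, 2.684)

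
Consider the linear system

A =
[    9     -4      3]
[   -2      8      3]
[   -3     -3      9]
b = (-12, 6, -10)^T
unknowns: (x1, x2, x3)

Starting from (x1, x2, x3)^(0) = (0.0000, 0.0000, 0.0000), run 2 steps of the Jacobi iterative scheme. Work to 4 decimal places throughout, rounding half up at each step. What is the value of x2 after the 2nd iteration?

Iteration 1:
  x1 = (-12 - (-4)·0.0000 - (3)·0.0000) / (9) = -1.3333
  x2 = (6 - (-2)·0.0000 - (3)·0.0000) / (8) = 0.7500
  x3 = (-10 - (-3)·0.0000 - (-3)·0.0000) / (9) = -1.1111
Iteration 2:
  x1 = (-12 - (-4)·0.7500 - (3)·-1.1111) / (9) = -0.6296
  x2 = (6 - (-2)·-1.3333 - (3)·-1.1111) / (8) = 0.8333
  x3 = (-10 - (-3)·-1.3333 - (-3)·0.7500) / (9) = -1.3055

0.8333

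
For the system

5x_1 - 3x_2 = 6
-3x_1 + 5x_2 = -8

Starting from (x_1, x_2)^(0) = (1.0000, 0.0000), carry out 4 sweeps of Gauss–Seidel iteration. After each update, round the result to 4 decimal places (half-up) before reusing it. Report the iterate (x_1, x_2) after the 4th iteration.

(0.4135, -1.3519)

Iteration 1:
  x_1 = (6 - (-3)·0.0000) / (5) = 1.2000
  x_2 = (-8 - (-3)·1.2000) / (5) = -0.8800
Iteration 2:
  x_1 = (6 - (-3)·-0.8800) / (5) = 0.6720
  x_2 = (-8 - (-3)·0.6720) / (5) = -1.1968
Iteration 3:
  x_1 = (6 - (-3)·-1.1968) / (5) = 0.4819
  x_2 = (-8 - (-3)·0.4819) / (5) = -1.3109
Iteration 4:
  x_1 = (6 - (-3)·-1.3109) / (5) = 0.4135
  x_2 = (-8 - (-3)·0.4135) / (5) = -1.3519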